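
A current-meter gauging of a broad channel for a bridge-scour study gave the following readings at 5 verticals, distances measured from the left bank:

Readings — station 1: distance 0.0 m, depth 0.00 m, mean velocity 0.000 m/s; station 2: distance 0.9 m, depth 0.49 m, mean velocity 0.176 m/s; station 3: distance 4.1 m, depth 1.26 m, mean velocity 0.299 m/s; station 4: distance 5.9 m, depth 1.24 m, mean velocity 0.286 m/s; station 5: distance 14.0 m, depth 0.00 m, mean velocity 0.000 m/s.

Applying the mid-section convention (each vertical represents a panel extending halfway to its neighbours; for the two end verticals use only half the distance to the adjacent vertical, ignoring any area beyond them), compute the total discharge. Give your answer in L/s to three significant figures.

2870 L/s

w_2 = (4.1 − 0.0)/2 = 2.05 m; q_2 = 0.176 × 0.49 × 2.05 = 0.1768 m³/s
w_3 = (5.9 − 0.9)/2 = 2.5 m; q_3 = 0.299 × 1.26 × 2.5 = 0.9419 m³/s
w_4 = (14.0 − 4.1)/2 = 4.95 m; q_4 = 0.286 × 1.24 × 4.95 = 1.755 m³/s
Stations 1, 5 contribute zero (depth or velocity is 0).
Q = Σ qᵢ = 2.874 m³/s
= 2.874 × 1000 = 2874 L/s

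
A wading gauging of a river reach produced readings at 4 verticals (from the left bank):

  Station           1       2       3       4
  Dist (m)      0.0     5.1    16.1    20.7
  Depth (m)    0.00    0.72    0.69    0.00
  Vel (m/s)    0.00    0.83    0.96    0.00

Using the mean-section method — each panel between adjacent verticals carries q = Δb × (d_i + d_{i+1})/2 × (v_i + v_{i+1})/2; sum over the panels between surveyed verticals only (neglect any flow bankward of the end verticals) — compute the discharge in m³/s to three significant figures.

8.46 m³/s

Panel 1-2: Δb = 5.1 m, d̄ = (0.00+0.72)/2 = 0.36, v̄ = (0.00+0.83)/2 = 0.415 → q = 5.1×0.36×0.415 = 0.7619 m³/s
Panel 2-3: Δb = 11 m, d̄ = (0.72+0.69)/2 = 0.705, v̄ = (0.83+0.96)/2 = 0.895 → q = 11×0.705×0.895 = 6.941 m³/s
Panel 3-4: Δb = 4.6 m, d̄ = (0.69+0.00)/2 = 0.345, v̄ = (0.96+0.00)/2 = 0.48 → q = 4.6×0.345×0.48 = 0.7618 m³/s
Q = Σ q = 8.464 m³/s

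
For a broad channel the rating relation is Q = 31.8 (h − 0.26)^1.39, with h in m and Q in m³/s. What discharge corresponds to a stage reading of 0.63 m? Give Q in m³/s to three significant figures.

Q = 31.8 × (0.63 − 0.26)^1.39 = 31.8 × 0.37^1.39 = 7.984 m³/s

7.98 m³/s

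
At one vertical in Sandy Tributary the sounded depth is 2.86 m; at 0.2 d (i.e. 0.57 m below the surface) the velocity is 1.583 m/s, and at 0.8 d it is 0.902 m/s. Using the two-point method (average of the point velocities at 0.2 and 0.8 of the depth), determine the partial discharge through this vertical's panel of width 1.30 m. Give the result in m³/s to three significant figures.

v̄ = (1.583 + 0.902) / 2 = 1.243 m/s
q = v̄ × d × w = 1.243 × 2.86 × 1.30 = 4.620 m³/s

4.62 m³/s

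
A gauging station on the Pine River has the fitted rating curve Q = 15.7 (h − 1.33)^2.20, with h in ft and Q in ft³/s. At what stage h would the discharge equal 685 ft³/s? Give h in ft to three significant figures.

6.89 ft

h − h₀ = (Q/C)^(1/b) = (685/15.7)^(1/2.20) = 5.564 ft
h = 1.33 + 5.564 = 6.894 ft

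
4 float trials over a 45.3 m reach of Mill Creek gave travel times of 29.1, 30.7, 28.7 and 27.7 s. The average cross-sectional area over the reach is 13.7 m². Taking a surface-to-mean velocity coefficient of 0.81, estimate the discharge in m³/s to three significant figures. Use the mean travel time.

t̄ = (29.1 + 30.7 + 28.7 + 27.7) / 4 = 29.05 s
v_surface = L / t̄ = 45.3 / 29.05 = 1.559 m/s
v_mean = 0.81 × 1.559 = 1.263 m/s
Q = A × v_mean = 13.7 × 1.263 = 17.30 m³/s

17.3 m³/s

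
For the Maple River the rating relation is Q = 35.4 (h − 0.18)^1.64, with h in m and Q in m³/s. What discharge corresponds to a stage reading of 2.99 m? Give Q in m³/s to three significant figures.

Q = 35.4 × (2.99 − 0.18)^1.64 = 35.4 × 2.81^1.64 = 192.7 m³/s

193 m³/s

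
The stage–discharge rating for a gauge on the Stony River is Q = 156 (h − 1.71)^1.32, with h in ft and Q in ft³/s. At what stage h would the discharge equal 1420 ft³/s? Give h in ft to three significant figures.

h − h₀ = (Q/C)^(1/b) = (1420/156)^(1/1.32) = 5.329 ft
h = 1.71 + 5.329 = 7.039 ft

7.04 ft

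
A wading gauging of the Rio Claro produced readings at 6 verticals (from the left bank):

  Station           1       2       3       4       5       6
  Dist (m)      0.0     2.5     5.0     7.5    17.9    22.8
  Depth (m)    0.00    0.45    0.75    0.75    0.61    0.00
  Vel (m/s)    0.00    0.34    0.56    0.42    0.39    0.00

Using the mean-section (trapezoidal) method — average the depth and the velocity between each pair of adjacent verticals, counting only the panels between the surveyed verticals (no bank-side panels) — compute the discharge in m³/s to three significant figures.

Panel 1-2: Δb = 2.5 m, d̄ = (0.00+0.45)/2 = 0.225, v̄ = (0.00+0.34)/2 = 0.17 → q = 2.5×0.225×0.17 = 0.09563 m³/s
Panel 2-3: Δb = 2.5 m, d̄ = (0.45+0.75)/2 = 0.6, v̄ = (0.34+0.56)/2 = 0.45 → q = 2.5×0.6×0.45 = 0.6750 m³/s
Panel 3-4: Δb = 2.5 m, d̄ = (0.75+0.75)/2 = 0.75, v̄ = (0.56+0.42)/2 = 0.49 → q = 2.5×0.75×0.49 = 0.9188 m³/s
Panel 4-5: Δb = 10.4 m, d̄ = (0.75+0.61)/2 = 0.68, v̄ = (0.42+0.39)/2 = 0.405 → q = 10.4×0.68×0.405 = 2.864 m³/s
Panel 5-6: Δb = 4.9 m, d̄ = (0.61+0.00)/2 = 0.305, v̄ = (0.39+0.00)/2 = 0.195 → q = 4.9×0.305×0.195 = 0.2914 m³/s
Q = Σ q = 4.845 m³/s

4.84 m³/s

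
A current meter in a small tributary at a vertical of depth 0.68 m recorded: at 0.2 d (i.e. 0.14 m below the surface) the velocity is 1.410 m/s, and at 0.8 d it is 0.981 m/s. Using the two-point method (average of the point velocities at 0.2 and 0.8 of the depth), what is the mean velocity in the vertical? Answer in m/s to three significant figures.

1.20 m/s

v̄ = (1.410 + 0.981) / 2 = 1.196 m/s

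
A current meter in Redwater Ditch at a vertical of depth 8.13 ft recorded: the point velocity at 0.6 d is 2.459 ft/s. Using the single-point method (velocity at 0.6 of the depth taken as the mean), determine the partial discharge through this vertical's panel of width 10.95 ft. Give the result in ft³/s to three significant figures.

v̄ = v₀.₆ = 2.459 ft/s
q = v̄ × d × w = 2.459 × 8.13 × 10.95 = 218.9 ft³/s

219 ft³/s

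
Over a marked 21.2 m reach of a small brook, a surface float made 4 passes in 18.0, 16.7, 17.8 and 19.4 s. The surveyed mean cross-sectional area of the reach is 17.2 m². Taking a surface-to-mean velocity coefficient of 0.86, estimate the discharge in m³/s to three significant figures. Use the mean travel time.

t̄ = (18.0 + 16.7 + 17.8 + 19.4) / 4 = 17.975 s
v_surface = L / t̄ = 21.2 / 17.975 = 1.179 m/s
v_mean = 0.86 × 1.179 = 1.014 m/s
Q = A × v_mean = 17.2 × 1.014 = 17.45 m³/s

17.4 m³/s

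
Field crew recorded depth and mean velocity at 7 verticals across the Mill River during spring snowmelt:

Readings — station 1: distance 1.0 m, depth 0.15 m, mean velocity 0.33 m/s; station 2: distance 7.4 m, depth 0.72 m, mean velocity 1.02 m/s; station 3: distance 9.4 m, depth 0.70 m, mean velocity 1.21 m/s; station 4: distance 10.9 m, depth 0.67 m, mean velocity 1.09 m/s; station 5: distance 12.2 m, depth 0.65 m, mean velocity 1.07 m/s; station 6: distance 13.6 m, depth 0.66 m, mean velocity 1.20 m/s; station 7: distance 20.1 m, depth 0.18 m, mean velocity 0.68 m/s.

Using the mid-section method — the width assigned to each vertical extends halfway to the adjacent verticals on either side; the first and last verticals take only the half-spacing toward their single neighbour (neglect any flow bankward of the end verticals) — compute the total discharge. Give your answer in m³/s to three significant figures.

w_1 = (7.4 − 1.0)/2 = 3.2 m; q_1 = 0.33 × 0.15 × 3.2 = 0.1584 m³/s
w_2 = (9.4 − 1.0)/2 = 4.2 m; q_2 = 1.02 × 0.72 × 4.2 = 3.084 m³/s
w_3 = (10.9 − 7.4)/2 = 1.75 m; q_3 = 1.21 × 0.70 × 1.75 = 1.482 m³/s
w_4 = (12.2 − 9.4)/2 = 1.4 m; q_4 = 1.09 × 0.67 × 1.4 = 1.022 m³/s
w_5 = (13.6 − 10.9)/2 = 1.35 m; q_5 = 1.07 × 0.65 × 1.35 = 0.9389 m³/s
w_6 = (20.1 − 12.2)/2 = 3.95 m; q_6 = 1.20 × 0.66 × 3.95 = 3.128 m³/s
w_7 = (20.1 − 13.6)/2 = 3.25 m; q_7 = 0.68 × 0.18 × 3.25 = 0.3978 m³/s
Q = Σ qᵢ = 10.21 m³/s

10.2 m³/s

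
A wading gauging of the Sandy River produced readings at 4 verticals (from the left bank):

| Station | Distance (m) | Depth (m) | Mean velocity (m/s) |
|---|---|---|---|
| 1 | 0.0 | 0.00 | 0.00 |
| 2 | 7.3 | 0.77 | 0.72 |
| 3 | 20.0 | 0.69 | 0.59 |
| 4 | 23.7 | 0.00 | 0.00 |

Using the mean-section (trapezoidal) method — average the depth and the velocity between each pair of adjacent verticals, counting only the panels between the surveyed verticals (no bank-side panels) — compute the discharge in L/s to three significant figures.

Panel 1-2: Δb = 7.3 m, d̄ = (0.00+0.77)/2 = 0.385, v̄ = (0.00+0.72)/2 = 0.36 → q = 7.3×0.385×0.36 = 1.012 m³/s
Panel 2-3: Δb = 12.7 m, d̄ = (0.77+0.69)/2 = 0.73, v̄ = (0.72+0.59)/2 = 0.655 → q = 12.7×0.73×0.655 = 6.073 m³/s
Panel 3-4: Δb = 3.7 m, d̄ = (0.69+0.00)/2 = 0.345, v̄ = (0.59+0.00)/2 = 0.295 → q = 3.7×0.345×0.295 = 0.3766 m³/s
Q = Σ q = 7.461 m³/s
= 7.461 × 1000 = 7461 L/s

7460 L/s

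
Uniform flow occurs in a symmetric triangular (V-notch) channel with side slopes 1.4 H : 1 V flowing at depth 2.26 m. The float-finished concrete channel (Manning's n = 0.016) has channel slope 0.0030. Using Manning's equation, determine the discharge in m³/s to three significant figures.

A = z·y² = 1.4×2.26² = 7.151 m²
P = 2y√(1+z²) = 2×2.26×√(1+1.4²) = 7.777 m
R = A/P = 7.151/7.777 = 0.9195 m
Q = (1/n)·A·R^(2/3)·S^(1/2) = (1/0.016) × 7.151 × 0.9195^(2/3) × 0.0030^(1/2) = 23.15 m³/s

23.1 m³/s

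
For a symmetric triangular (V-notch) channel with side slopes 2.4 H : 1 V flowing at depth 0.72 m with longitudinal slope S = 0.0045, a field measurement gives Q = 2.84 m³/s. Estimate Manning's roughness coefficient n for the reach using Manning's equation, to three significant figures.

0.0141

A = z·y² = 2.4×0.72² = 1.244 m²
P = 2y√(1+z²) = 2×0.72×√(1+2.4²) = 3.744 m
R = A/P = 1.244/3.744 = 0.3323 m
n = (1/Q)·A·R^(2/3)·S^(1/2) = (1/2.84) × 1.244 × 0.4798 × 0.06708 = 0.01410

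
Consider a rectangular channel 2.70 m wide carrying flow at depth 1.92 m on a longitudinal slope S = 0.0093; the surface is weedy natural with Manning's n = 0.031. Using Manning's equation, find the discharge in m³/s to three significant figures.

13.8 m³/s

A = b·y = 2.70 × 1.92 = 5.184 m²
P = b + 2y = 2.70 + 2×1.92 = 6.540 m
R = A/P = 5.184/6.540 = 0.7927 m
Q = (1/n)·A·R^(2/3)·S^(1/2) = (1/0.031) × 5.184 × 0.7927^(2/3) × 0.0093^(1/2) = 13.81 m³/s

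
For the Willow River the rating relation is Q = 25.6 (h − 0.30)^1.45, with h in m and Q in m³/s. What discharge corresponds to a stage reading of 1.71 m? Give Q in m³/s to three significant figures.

Q = 25.6 × (1.71 − 0.30)^1.45 = 25.6 × 1.41^1.45 = 42.13 m³/s

42.1 m³/s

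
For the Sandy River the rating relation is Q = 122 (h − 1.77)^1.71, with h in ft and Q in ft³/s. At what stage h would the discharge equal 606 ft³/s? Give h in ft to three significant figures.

h − h₀ = (Q/C)^(1/b) = (606/122)^(1/1.71) = 2.553 ft
h = 1.77 + 2.553 = 4.323 ft

4.32 ft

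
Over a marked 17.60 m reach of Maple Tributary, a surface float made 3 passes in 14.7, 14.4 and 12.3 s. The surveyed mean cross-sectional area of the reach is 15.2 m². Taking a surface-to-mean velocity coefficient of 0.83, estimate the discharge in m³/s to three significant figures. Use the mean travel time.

16.1 m³/s

t̄ = (14.7 + 14.4 + 12.3) / 3 = 13.8 s
v_surface = L / t̄ = 17.60 / 13.8 = 1.275 m/s
v_mean = 0.83 × 1.275 = 1.059 m/s
Q = A × v_mean = 15.2 × 1.059 = 16.09 m³/s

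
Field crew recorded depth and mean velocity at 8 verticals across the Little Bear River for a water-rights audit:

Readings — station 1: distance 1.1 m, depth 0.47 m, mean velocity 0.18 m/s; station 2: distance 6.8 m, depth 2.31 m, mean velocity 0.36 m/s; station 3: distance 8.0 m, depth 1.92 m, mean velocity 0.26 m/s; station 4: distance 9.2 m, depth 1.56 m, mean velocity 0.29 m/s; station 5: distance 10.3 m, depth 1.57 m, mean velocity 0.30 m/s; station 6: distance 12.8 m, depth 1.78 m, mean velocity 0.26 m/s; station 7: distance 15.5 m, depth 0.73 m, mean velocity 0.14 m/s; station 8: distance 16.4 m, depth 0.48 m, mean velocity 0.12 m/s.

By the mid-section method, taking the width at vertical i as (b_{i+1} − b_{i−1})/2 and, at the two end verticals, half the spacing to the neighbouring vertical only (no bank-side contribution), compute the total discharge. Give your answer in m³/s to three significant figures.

w_1 = (6.8 − 1.1)/2 = 2.85 m; q_1 = 0.18 × 0.47 × 2.85 = 0.2411 m³/s
w_2 = (8.0 − 1.1)/2 = 3.45 m; q_2 = 0.36 × 2.31 × 3.45 = 2.869 m³/s
w_3 = (9.2 − 6.8)/2 = 1.2 m; q_3 = 0.26 × 1.92 × 1.2 = 0.5990 m³/s
w_4 = (10.3 − 8.0)/2 = 1.15 m; q_4 = 0.29 × 1.56 × 1.15 = 0.5203 m³/s
w_5 = (12.8 − 9.2)/2 = 1.8 m; q_5 = 0.30 × 1.57 × 1.8 = 0.8478 m³/s
w_6 = (15.5 − 10.3)/2 = 2.6 m; q_6 = 0.26 × 1.78 × 2.6 = 1.203 m³/s
w_7 = (16.4 − 12.8)/2 = 1.8 m; q_7 = 0.14 × 0.73 × 1.8 = 0.1840 m³/s
w_8 = (16.4 − 15.5)/2 = 0.45 m; q_8 = 0.12 × 0.48 × 0.45 = 0.02592 m³/s
Q = Σ qᵢ = 6.490 m³/s

6.49 m³/s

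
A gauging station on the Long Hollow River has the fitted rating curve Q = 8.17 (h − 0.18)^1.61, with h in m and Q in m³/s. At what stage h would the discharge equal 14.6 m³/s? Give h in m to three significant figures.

h − h₀ = (Q/C)^(1/b) = (14.6/8.17)^(1/1.61) = 1.434 m
h = 0.18 + 1.434 = 1.614 m

1.61 m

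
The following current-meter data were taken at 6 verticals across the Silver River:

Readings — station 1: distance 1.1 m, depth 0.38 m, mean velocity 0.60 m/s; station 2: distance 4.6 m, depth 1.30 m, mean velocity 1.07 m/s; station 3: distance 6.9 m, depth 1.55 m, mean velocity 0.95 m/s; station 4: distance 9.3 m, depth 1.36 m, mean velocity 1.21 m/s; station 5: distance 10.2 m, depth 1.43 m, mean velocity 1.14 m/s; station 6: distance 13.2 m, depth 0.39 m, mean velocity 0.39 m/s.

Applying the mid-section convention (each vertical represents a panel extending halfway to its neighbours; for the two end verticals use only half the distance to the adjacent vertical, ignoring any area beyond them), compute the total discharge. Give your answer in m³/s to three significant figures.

w_1 = (4.6 − 1.1)/2 = 1.75 m; q_1 = 0.60 × 0.38 × 1.75 = 0.3990 m³/s
w_2 = (6.9 − 1.1)/2 = 2.9 m; q_2 = 1.07 × 1.30 × 2.9 = 4.034 m³/s
w_3 = (9.3 − 4.6)/2 = 2.35 m; q_3 = 0.95 × 1.55 × 2.35 = 3.460 m³/s
w_4 = (10.2 − 6.9)/2 = 1.65 m; q_4 = 1.21 × 1.36 × 1.65 = 2.715 m³/s
w_5 = (13.2 − 9.3)/2 = 1.95 m; q_5 = 1.14 × 1.43 × 1.95 = 3.179 m³/s
w_6 = (13.2 − 10.2)/2 = 1.5 m; q_6 = 0.39 × 0.39 × 1.5 = 0.2282 m³/s
Q = Σ qᵢ = 14.02 m³/s

14.0 m³/s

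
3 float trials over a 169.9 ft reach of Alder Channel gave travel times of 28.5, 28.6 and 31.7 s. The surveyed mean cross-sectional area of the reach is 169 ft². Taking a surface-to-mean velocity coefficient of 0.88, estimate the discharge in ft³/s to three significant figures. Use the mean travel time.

t̄ = (28.5 + 28.6 + 31.7) / 3 = 29.6 s
v_surface = L / t̄ = 169.9 / 29.6 = 5.740 ft/s
v_mean = 0.88 × 5.740 = 5.051 ft/s
Q = A × v_mean = 169 × 5.051 = 853.6 ft³/s

854 ft³/s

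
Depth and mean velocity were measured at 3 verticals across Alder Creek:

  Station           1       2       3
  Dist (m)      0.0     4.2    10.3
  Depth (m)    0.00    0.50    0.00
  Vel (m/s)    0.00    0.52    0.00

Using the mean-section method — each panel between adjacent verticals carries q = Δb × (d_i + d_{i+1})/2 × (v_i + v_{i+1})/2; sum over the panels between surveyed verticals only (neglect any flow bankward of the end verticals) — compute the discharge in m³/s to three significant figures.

0.670 m³/s

Panel 1-2: Δb = 4.2 m, d̄ = (0.00+0.50)/2 = 0.25, v̄ = (0.00+0.52)/2 = 0.26 → q = 4.2×0.25×0.26 = 0.2730 m³/s
Panel 2-3: Δb = 6.1 m, d̄ = (0.50+0.00)/2 = 0.25, v̄ = (0.52+0.00)/2 = 0.26 → q = 6.1×0.25×0.26 = 0.3965 m³/s
Q = Σ q = 0.6695 m³/s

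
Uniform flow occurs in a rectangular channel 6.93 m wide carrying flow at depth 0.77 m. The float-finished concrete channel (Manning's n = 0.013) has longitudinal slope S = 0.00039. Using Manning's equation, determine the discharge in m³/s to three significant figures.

A = b·y = 6.93 × 0.77 = 5.336 m²
P = b + 2y = 6.93 + 2×0.77 = 8.470 m
R = A/P = 5.336/8.470 = 0.6300 m
Q = (1/n)·A·R^(2/3)·S^(1/2) = (1/0.013) × 5.336 × 0.6300^(2/3) × 0.00039^(1/2) = 5.957 m³/s

5.96 m³/s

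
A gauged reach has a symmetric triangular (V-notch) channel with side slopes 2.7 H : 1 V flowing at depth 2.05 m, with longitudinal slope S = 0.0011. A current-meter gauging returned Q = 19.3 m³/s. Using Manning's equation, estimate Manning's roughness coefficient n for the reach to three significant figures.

A = z·y² = 2.7×2.05² = 11.35 m²
P = 2y√(1+z²) = 2×2.05×√(1+2.7²) = 11.80 m
R = A/P = 11.35/11.80 = 0.9612 m
n = (1/Q)·A·R^(2/3)·S^(1/2) = (1/19.3) × 11.35 × 0.9740 × 0.03317 = 0.01899

0.0190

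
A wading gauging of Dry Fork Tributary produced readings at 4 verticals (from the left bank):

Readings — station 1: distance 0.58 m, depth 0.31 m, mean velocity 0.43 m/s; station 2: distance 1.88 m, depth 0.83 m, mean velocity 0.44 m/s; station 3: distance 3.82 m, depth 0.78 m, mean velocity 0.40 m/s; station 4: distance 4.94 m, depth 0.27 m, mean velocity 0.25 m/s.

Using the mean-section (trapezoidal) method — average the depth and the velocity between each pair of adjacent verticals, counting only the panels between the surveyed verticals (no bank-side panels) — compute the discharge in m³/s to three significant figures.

1.17 m³/s

Panel 1-2: Δb = 1.3 m, d̄ = (0.31+0.83)/2 = 0.57, v̄ = (0.43+0.44)/2 = 0.435 → q = 1.3×0.57×0.435 = 0.3223 m³/s
Panel 2-3: Δb = 1.94 m, d̄ = (0.83+0.78)/2 = 0.805, v̄ = (0.44+0.40)/2 = 0.42 → q = 1.94×0.805×0.42 = 0.6559 m³/s
Panel 3-4: Δb = 1.12 m, d̄ = (0.78+0.27)/2 = 0.525, v̄ = (0.40+0.25)/2 = 0.325 → q = 1.12×0.525×0.325 = 0.1911 m³/s
Q = Σ q = 1.169 m³/s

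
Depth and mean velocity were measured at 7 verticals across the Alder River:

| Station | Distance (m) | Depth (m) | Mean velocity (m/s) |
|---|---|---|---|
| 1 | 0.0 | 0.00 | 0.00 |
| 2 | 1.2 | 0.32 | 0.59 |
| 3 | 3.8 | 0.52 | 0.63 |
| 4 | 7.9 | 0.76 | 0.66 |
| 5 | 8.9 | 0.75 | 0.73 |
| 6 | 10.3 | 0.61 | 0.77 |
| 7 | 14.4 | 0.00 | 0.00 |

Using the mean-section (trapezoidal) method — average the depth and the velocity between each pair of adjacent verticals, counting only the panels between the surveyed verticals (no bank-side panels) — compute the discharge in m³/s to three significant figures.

Panel 1-2: Δb = 1.2 m, d̄ = (0.00+0.32)/2 = 0.16, v̄ = (0.00+0.59)/2 = 0.295 → q = 1.2×0.16×0.295 = 0.05664 m³/s
Panel 2-3: Δb = 2.6 m, d̄ = (0.32+0.52)/2 = 0.42, v̄ = (0.59+0.63)/2 = 0.61 → q = 2.6×0.42×0.61 = 0.6661 m³/s
Panel 3-4: Δb = 4.1 m, d̄ = (0.52+0.76)/2 = 0.64, v̄ = (0.63+0.66)/2 = 0.645 → q = 4.1×0.64×0.645 = 1.692 m³/s
Panel 4-5: Δb = 1 m, d̄ = (0.76+0.75)/2 = 0.755, v̄ = (0.66+0.73)/2 = 0.695 → q = 1×0.755×0.695 = 0.5247 m³/s
Panel 5-6: Δb = 1.4 m, d̄ = (0.75+0.61)/2 = 0.68, v̄ = (0.73+0.77)/2 = 0.75 → q = 1.4×0.68×0.75 = 0.7140 m³/s
Panel 6-7: Δb = 4.1 m, d̄ = (0.61+0.00)/2 = 0.305, v̄ = (0.77+0.00)/2 = 0.385 → q = 4.1×0.305×0.385 = 0.4814 m³/s
Q = Σ q = 4.135 m³/s

4.14 m³/s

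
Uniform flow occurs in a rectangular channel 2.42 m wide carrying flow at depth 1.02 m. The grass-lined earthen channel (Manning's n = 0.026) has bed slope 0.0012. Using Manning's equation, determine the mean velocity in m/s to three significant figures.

0.898 m/s

A = b·y = 2.42 × 1.02 = 2.468 m²
P = b + 2y = 2.42 + 2×1.02 = 4.460 m
R = A/P = 2.468/4.460 = 0.5535 m
Q = (1/n)·A·R^(2/3)·S^(1/2) = (1/0.026) × 2.468 × 0.5535^(2/3) × 0.0012^(1/2) = 2.217 m³/s
V = Q/A = 2.217/2.468 = 0.8981 m/s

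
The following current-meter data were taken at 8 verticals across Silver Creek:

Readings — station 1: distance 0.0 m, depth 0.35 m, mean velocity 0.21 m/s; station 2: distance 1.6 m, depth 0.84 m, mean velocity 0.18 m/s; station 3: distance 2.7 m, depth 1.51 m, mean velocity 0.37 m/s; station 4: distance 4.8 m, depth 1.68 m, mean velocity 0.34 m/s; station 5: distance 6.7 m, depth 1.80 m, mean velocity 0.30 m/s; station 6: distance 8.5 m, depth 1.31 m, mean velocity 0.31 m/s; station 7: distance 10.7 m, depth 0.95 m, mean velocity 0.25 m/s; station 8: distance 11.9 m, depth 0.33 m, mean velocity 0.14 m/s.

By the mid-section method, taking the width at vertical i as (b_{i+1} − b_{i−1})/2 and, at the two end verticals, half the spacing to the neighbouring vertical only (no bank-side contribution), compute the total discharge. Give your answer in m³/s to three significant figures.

4.54 m³/s

w_1 = (1.6 − 0.0)/2 = 0.8 m; q_1 = 0.21 × 0.35 × 0.8 = 0.05880 m³/s
w_2 = (2.7 − 0.0)/2 = 1.35 m; q_2 = 0.18 × 0.84 × 1.35 = 0.2041 m³/s
w_3 = (4.8 − 1.6)/2 = 1.6 m; q_3 = 0.37 × 1.51 × 1.6 = 0.8939 m³/s
w_4 = (6.7 − 2.7)/2 = 2 m; q_4 = 0.34 × 1.68 × 2 = 1.142 m³/s
w_5 = (8.5 − 4.8)/2 = 1.85 m; q_5 = 0.30 × 1.80 × 1.85 = 0.9990 m³/s
w_6 = (10.7 − 6.7)/2 = 2 m; q_6 = 0.31 × 1.31 × 2 = 0.8122 m³/s
w_7 = (11.9 − 8.5)/2 = 1.7 m; q_7 = 0.25 × 0.95 × 1.7 = 0.4038 m³/s
w_8 = (11.9 − 10.7)/2 = 0.6 m; q_8 = 0.14 × 0.33 × 0.6 = 0.02772 m³/s
Q = Σ qᵢ = 4.542 m³/s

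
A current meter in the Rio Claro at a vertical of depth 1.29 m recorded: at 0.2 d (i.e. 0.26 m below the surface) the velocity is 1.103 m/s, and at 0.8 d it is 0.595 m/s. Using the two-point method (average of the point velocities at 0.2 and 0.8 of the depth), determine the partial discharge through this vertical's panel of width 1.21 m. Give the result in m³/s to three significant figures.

1.33 m³/s

v̄ = (1.103 + 0.595) / 2 = 0.8490 m/s
q = v̄ × d × w = 0.8490 × 1.29 × 1.21 = 1.325 m³/s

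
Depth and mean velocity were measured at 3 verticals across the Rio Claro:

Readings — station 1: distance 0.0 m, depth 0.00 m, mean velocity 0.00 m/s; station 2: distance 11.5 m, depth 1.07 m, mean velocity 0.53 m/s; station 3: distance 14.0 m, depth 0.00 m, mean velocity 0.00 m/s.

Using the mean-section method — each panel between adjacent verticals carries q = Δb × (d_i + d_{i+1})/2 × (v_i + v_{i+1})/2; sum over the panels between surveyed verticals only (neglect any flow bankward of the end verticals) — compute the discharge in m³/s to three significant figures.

Panel 1-2: Δb = 11.5 m, d̄ = (0.00+1.07)/2 = 0.535, v̄ = (0.00+0.53)/2 = 0.265 → q = 11.5×0.535×0.265 = 1.630 m³/s
Panel 2-3: Δb = 2.5 m, d̄ = (1.07+0.00)/2 = 0.535, v̄ = (0.53+0.00)/2 = 0.265 → q = 2.5×0.535×0.265 = 0.3544 m³/s
Q = Σ q = 1.985 m³/s

1.98 m³/s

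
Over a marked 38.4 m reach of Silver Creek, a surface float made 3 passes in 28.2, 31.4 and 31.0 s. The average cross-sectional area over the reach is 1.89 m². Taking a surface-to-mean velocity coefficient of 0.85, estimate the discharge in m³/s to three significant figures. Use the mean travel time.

2.04 m³/s

t̄ = (28.2 + 31.4 + 31.0) / 3 = 30.2 s
v_surface = L / t̄ = 38.4 / 30.2 = 1.272 m/s
v_mean = 0.85 × 1.272 = 1.081 m/s
Q = A × v_mean = 1.89 × 1.081 = 2.043 m³/s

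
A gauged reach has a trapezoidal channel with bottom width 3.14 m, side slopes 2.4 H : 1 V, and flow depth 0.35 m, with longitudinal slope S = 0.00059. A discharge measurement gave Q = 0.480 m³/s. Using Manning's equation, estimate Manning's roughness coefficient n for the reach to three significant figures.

A = (b + z·y)·y = (3.14 + 2.4×0.35)×0.35 = 1.393 m²
P = b + 2y√(1+z²) = 3.14 + 2×0.35×√(1+2.4²) = 4.960 m
R = A/P = 1.393/4.960 = 0.2808 m
n = (1/Q)·A·R^(2/3)·S^(1/2) = (1/0.480) × 1.393 × 0.4289 × 0.02429 = 0.03023

0.0302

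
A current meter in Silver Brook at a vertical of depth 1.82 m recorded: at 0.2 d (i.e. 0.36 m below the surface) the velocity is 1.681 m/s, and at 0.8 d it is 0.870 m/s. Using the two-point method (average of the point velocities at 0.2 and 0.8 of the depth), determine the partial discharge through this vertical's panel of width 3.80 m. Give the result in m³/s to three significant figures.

8.82 m³/s

v̄ = (1.681 + 0.870) / 2 = 1.276 m/s
q = v̄ × d × w = 1.276 × 1.82 × 3.80 = 8.821 m³/s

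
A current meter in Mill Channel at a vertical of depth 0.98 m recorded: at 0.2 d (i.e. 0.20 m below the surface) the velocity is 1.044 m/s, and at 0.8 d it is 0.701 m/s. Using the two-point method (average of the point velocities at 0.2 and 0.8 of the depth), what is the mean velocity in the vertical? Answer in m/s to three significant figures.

0.873 m/s

v̄ = (1.044 + 0.701) / 2 = 0.8725 m/s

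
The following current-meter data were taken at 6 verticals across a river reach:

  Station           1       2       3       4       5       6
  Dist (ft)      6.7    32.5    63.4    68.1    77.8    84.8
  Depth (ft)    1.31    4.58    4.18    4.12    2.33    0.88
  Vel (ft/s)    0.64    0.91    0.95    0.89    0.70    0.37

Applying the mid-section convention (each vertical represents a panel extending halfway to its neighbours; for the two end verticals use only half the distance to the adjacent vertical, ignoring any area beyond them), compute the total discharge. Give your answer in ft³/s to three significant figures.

w_1 = (32.5 − 6.7)/2 = 12.9 ft; q_1 = 0.64 × 1.31 × 12.9 = 10.82 ft³/s
w_2 = (63.4 − 6.7)/2 = 28.35 ft; q_2 = 0.91 × 4.58 × 28.35 = 118.2 ft³/s
w_3 = (68.1 − 32.5)/2 = 17.8 ft; q_3 = 0.95 × 4.18 × 17.8 = 70.68 ft³/s
w_4 = (77.8 − 63.4)/2 = 7.2 ft; q_4 = 0.89 × 4.12 × 7.2 = 26.40 ft³/s
w_5 = (84.8 − 68.1)/2 = 8.35 ft; q_5 = 0.70 × 2.33 × 8.35 = 13.62 ft³/s
w_6 = (84.8 − 77.8)/2 = 3.5 ft; q_6 = 0.37 × 0.88 × 3.5 = 1.140 ft³/s
Q = Σ qᵢ = 240.8 ft³/s

241 ft³/s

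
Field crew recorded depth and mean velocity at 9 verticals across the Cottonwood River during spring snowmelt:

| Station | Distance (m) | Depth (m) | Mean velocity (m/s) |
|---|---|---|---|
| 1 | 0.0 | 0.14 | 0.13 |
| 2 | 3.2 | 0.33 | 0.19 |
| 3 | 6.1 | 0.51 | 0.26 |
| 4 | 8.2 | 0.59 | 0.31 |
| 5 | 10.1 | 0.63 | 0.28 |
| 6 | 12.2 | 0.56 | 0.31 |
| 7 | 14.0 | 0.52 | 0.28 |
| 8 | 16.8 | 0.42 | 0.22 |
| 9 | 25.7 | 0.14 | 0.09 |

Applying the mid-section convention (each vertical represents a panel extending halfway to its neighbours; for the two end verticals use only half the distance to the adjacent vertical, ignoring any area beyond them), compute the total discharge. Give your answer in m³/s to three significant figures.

2.54 m³/s

w_1 = (3.2 − 0.0)/2 = 1.6 m; q_1 = 0.13 × 0.14 × 1.6 = 0.02912 m³/s
w_2 = (6.1 − 0.0)/2 = 3.05 m; q_2 = 0.19 × 0.33 × 3.05 = 0.1912 m³/s
w_3 = (8.2 − 3.2)/2 = 2.5 m; q_3 = 0.26 × 0.51 × 2.5 = 0.3315 m³/s
w_4 = (10.1 − 6.1)/2 = 2 m; q_4 = 0.31 × 0.59 × 2 = 0.3658 m³/s
w_5 = (12.2 − 8.2)/2 = 2 m; q_5 = 0.28 × 0.63 × 2 = 0.3528 m³/s
w_6 = (14.0 − 10.1)/2 = 1.95 m; q_6 = 0.31 × 0.56 × 1.95 = 0.3385 m³/s
w_7 = (16.8 − 12.2)/2 = 2.3 m; q_7 = 0.28 × 0.52 × 2.3 = 0.3349 m³/s
w_8 = (25.7 − 14.0)/2 = 5.85 m; q_8 = 0.22 × 0.42 × 5.85 = 0.5405 m³/s
w_9 = (25.7 − 16.8)/2 = 4.45 m; q_9 = 0.09 × 0.14 × 4.45 = 0.05607 m³/s
Q = Σ qᵢ = 2.540 m³/s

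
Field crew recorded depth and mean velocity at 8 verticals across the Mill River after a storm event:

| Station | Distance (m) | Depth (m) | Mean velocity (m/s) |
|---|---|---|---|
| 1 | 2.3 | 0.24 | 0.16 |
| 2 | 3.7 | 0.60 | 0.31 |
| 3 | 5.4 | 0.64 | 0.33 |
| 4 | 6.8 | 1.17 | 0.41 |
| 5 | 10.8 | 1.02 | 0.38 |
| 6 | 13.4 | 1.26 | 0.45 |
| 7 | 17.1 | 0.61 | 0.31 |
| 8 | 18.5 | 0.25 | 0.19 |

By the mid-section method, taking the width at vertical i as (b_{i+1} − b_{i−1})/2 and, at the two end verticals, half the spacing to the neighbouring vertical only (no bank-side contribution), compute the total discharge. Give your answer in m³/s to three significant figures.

w_1 = (3.7 − 2.3)/2 = 0.7 m; q_1 = 0.16 × 0.24 × 0.7 = 0.02688 m³/s
w_2 = (5.4 − 2.3)/2 = 1.55 m; q_2 = 0.31 × 0.60 × 1.55 = 0.2883 m³/s
w_3 = (6.8 − 3.7)/2 = 1.55 m; q_3 = 0.33 × 0.64 × 1.55 = 0.3274 m³/s
w_4 = (10.8 − 5.4)/2 = 2.7 m; q_4 = 0.41 × 1.17 × 2.7 = 1.295 m³/s
w_5 = (13.4 − 6.8)/2 = 3.3 m; q_5 = 0.38 × 1.02 × 3.3 = 1.279 m³/s
w_6 = (17.1 − 10.8)/2 = 3.15 m; q_6 = 0.45 × 1.26 × 3.15 = 1.786 m³/s
w_7 = (18.5 − 13.4)/2 = 2.55 m; q_7 = 0.31 × 0.61 × 2.55 = 0.4822 m³/s
w_8 = (18.5 − 17.1)/2 = 0.7 m; q_8 = 0.19 × 0.25 × 0.7 = 0.03325 m³/s
Q = Σ qᵢ = 5.518 m³/s

5.52 m³/s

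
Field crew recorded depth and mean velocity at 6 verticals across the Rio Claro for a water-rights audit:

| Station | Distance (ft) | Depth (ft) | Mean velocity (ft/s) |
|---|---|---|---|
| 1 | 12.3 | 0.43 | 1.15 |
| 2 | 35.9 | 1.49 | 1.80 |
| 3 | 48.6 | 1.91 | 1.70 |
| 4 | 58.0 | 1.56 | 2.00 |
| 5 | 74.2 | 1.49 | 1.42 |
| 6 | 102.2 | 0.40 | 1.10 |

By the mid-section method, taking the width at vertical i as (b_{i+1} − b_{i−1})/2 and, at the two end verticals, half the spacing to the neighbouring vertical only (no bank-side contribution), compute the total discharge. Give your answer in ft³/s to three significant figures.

183 ft³/s

w_1 = (35.9 − 12.3)/2 = 11.8 ft; q_1 = 1.15 × 0.43 × 11.8 = 5.835 ft³/s
w_2 = (48.6 − 12.3)/2 = 18.15 ft; q_2 = 1.80 × 1.49 × 18.15 = 48.68 ft³/s
w_3 = (58.0 − 35.9)/2 = 11.05 ft; q_3 = 1.70 × 1.91 × 11.05 = 35.88 ft³/s
w_4 = (74.2 − 48.6)/2 = 12.8 ft; q_4 = 2.00 × 1.56 × 12.8 = 39.94 ft³/s
w_5 = (102.2 − 58.0)/2 = 22.1 ft; q_5 = 1.42 × 1.49 × 22.1 = 46.76 ft³/s
w_6 = (102.2 − 74.2)/2 = 14 ft; q_6 = 1.10 × 0.40 × 14 = 6.160 ft³/s
Q = Σ qᵢ = 183.2 ft³/s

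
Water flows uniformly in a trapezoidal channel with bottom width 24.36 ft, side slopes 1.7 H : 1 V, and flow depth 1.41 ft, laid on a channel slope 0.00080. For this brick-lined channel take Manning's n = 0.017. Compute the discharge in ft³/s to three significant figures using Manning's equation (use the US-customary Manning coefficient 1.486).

109 ft³/s

A = (b + z·y)·y = (24.36 + 1.7×1.41)×1.41 = 37.73 ft²
P = b + 2y√(1+z²) = 24.36 + 2×1.41×√(1+1.7²) = 29.92 ft
R = A/P = 37.73/29.92 = 1.261 ft
Q = (1.486/n)·A·R^(2/3)·S^(1/2) = (1.486/0.017) × 37.73 × 1.261^(2/3) × 0.00080^(1/2) = 108.9 ft³/s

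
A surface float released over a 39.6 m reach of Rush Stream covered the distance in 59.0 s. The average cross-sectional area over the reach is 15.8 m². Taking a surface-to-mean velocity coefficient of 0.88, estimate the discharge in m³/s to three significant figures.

9.33 m³/s

v_surface = L / t̄ = 39.6 / 59 = 0.6712 m/s
v_mean = 0.88 × 0.6712 = 0.5906 m/s
Q = A × v_mean = 15.8 × 0.5906 = 9.332 m³/s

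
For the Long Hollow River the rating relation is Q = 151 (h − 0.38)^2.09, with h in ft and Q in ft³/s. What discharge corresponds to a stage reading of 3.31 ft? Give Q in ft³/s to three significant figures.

Q = 151 × (3.31 − 0.38)^2.09 = 151 × 2.93^2.09 = 1428 ft³/s

1430 ft³/s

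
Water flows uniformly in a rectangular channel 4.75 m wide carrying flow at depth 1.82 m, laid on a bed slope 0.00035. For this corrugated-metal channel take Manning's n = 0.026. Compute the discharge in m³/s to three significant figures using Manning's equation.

6.35 m³/s

A = b·y = 4.75 × 1.82 = 8.645 m²
P = b + 2y = 4.75 + 2×1.82 = 8.390 m
R = A/P = 8.645/8.390 = 1.030 m
Q = (1/n)·A·R^(2/3)·S^(1/2) = (1/0.026) × 8.645 × 1.030^(2/3) × 0.00035^(1/2) = 6.346 m³/s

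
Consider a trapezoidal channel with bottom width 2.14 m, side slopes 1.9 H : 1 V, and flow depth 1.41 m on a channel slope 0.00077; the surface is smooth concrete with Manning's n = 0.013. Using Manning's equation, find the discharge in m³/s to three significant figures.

12.8 m³/s

A = (b + z·y)·y = (2.14 + 1.9×1.41)×1.41 = 6.795 m²
P = b + 2y√(1+z²) = 2.14 + 2×1.41×√(1+1.9²) = 8.195 m
R = A/P = 6.795/8.195 = 0.8292 m
Q = (1/n)·A·R^(2/3)·S^(1/2) = (1/0.013) × 6.795 × 0.8292^(2/3) × 0.00077^(1/2) = 12.80 m³/s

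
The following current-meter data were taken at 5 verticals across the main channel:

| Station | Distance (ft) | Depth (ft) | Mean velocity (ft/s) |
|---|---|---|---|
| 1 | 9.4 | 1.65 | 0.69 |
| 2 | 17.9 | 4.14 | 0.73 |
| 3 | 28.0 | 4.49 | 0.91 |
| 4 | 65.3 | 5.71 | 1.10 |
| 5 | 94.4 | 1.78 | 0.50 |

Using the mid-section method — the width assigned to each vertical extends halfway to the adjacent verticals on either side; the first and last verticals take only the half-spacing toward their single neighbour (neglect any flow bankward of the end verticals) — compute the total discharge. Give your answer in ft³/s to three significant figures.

351 ft³/s

w_1 = (17.9 − 9.4)/2 = 4.25 ft; q_1 = 0.69 × 1.65 × 4.25 = 4.839 ft³/s
w_2 = (28.0 − 9.4)/2 = 9.3 ft; q_2 = 0.73 × 4.14 × 9.3 = 28.11 ft³/s
w_3 = (65.3 − 17.9)/2 = 23.7 ft; q_3 = 0.91 × 4.49 × 23.7 = 96.84 ft³/s
w_4 = (94.4 − 28.0)/2 = 33.2 ft; q_4 = 1.10 × 5.71 × 33.2 = 208.5 ft³/s
w_5 = (94.4 − 65.3)/2 = 14.55 ft; q_5 = 0.50 × 1.78 × 14.55 = 12.95 ft³/s
Q = Σ qᵢ = 351.3 ft³/s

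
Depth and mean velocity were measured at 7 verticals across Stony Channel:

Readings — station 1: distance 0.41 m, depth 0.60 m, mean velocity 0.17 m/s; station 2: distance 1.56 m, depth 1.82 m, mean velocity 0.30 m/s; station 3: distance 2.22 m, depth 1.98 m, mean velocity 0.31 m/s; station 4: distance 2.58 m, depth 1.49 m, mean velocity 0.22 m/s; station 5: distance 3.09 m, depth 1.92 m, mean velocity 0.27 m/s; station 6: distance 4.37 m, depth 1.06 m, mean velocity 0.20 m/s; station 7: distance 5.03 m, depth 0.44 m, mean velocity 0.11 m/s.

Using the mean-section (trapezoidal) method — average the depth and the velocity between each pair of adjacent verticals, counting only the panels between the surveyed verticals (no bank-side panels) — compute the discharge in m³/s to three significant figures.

Panel 1-2: Δb = 1.15 m, d̄ = (0.60+1.82)/2 = 1.21, v̄ = (0.17+0.30)/2 = 0.235 → q = 1.15×1.21×0.235 = 0.3270 m³/s
Panel 2-3: Δb = 0.66 m, d̄ = (1.82+1.98)/2 = 1.9, v̄ = (0.30+0.31)/2 = 0.305 → q = 0.66×1.9×0.305 = 0.3825 m³/s
Panel 3-4: Δb = 0.36 m, d̄ = (1.98+1.49)/2 = 1.735, v̄ = (0.31+0.22)/2 = 0.265 → q = 0.36×1.735×0.265 = 0.1655 m³/s
Panel 4-5: Δb = 0.51 m, d̄ = (1.49+1.92)/2 = 1.705, v̄ = (0.22+0.27)/2 = 0.245 → q = 0.51×1.705×0.245 = 0.2130 m³/s
Panel 5-6: Δb = 1.28 m, d̄ = (1.92+1.06)/2 = 1.49, v̄ = (0.27+0.20)/2 = 0.235 → q = 1.28×1.49×0.235 = 0.4482 m³/s
Panel 6-7: Δb = 0.66 m, d̄ = (1.06+0.44)/2 = 0.75, v̄ = (0.20+0.11)/2 = 0.155 → q = 0.66×0.75×0.155 = 0.07673 m³/s
Q = Σ q = 1.613 m³/s

1.61 m³/s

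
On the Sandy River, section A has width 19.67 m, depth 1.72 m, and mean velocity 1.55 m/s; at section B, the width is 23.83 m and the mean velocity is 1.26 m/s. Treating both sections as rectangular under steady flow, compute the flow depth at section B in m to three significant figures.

1.75 m

Q = A₁V₁ = (19.67×1.72) × 1.55 = 52.44 m³/s
d₂ = Q/(b₂ V₂) = 52.44/(23.83×1.26) = 1.747 m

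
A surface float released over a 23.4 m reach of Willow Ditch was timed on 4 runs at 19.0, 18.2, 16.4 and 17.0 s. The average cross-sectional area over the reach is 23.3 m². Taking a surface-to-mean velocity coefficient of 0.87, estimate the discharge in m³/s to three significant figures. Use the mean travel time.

t̄ = (19.0 + 18.2 + 16.4 + 17.0) / 4 = 17.65 s
v_surface = L / t̄ = 23.4 / 17.65 = 1.326 m/s
v_mean = 0.87 × 1.326 = 1.153 m/s
Q = A × v_mean = 23.3 × 1.153 = 26.87 m³/s

26.9 m³/s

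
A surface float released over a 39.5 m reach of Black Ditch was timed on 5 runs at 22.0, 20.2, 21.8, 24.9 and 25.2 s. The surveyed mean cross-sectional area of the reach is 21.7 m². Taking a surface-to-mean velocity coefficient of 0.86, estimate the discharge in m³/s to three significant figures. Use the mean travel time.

t̄ = (22.0 + 20.2 + 21.8 + 24.9 + 25.2) / 5 = 22.82 s
v_surface = L / t̄ = 39.5 / 22.82 = 1.731 m/s
v_mean = 0.86 × 1.731 = 1.489 m/s
Q = A × v_mean = 21.7 × 1.489 = 32.30 m³/s

32.3 m³/s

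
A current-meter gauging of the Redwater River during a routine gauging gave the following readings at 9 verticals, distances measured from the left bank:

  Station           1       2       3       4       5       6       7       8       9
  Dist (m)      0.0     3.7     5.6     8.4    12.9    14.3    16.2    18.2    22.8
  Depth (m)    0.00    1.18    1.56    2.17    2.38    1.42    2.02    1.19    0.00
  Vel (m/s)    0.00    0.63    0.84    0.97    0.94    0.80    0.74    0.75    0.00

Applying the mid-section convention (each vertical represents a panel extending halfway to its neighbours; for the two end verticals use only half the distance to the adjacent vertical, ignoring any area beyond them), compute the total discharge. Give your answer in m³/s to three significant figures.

27.2 m³/s

w_2 = (5.6 − 0.0)/2 = 2.8 m; q_2 = 0.63 × 1.18 × 2.8 = 2.082 m³/s
w_3 = (8.4 − 3.7)/2 = 2.35 m; q_3 = 0.84 × 1.56 × 2.35 = 3.079 m³/s
w_4 = (12.9 − 5.6)/2 = 3.65 m; q_4 = 0.97 × 2.17 × 3.65 = 7.683 m³/s
w_5 = (14.3 − 8.4)/2 = 2.95 m; q_5 = 0.94 × 2.38 × 2.95 = 6.600 m³/s
w_6 = (16.2 − 12.9)/2 = 1.65 m; q_6 = 0.80 × 1.42 × 1.65 = 1.874 m³/s
w_7 = (18.2 − 14.3)/2 = 1.95 m; q_7 = 0.74 × 2.02 × 1.95 = 2.915 m³/s
w_8 = (22.8 − 16.2)/2 = 3.3 m; q_8 = 0.75 × 1.19 × 3.3 = 2.945 m³/s
Stations 1, 9 contribute zero (depth or velocity is 0).
Q = Σ qᵢ = 27.18 m³/s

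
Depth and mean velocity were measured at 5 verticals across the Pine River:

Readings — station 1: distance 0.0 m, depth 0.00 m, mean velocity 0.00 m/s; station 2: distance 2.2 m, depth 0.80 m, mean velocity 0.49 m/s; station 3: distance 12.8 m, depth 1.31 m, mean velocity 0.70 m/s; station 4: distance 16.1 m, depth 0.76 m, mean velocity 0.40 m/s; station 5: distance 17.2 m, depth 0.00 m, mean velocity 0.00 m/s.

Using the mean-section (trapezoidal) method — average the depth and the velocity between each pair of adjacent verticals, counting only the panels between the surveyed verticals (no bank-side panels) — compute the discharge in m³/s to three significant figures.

8.83 m³/s

Panel 1-2: Δb = 2.2 m, d̄ = (0.00+0.80)/2 = 0.4, v̄ = (0.00+0.49)/2 = 0.245 → q = 2.2×0.4×0.245 = 0.2156 m³/s
Panel 2-3: Δb = 10.6 m, d̄ = (0.80+1.31)/2 = 1.055, v̄ = (0.49+0.70)/2 = 0.595 → q = 10.6×1.055×0.595 = 6.654 m³/s
Panel 3-4: Δb = 3.3 m, d̄ = (1.31+0.76)/2 = 1.035, v̄ = (0.70+0.40)/2 = 0.55 → q = 3.3×1.035×0.55 = 1.879 m³/s
Panel 4-5: Δb = 1.1 m, d̄ = (0.76+0.00)/2 = 0.38, v̄ = (0.40+0.00)/2 = 0.2 → q = 1.1×0.38×0.2 = 0.08360 m³/s
Q = Σ q = 8.832 m³/s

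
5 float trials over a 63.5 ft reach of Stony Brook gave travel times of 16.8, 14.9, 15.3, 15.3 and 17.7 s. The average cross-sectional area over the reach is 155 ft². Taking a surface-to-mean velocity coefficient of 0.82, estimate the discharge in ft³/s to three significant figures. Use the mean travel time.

504 ft³/s

t̄ = (16.8 + 14.9 + 15.3 + 15.3 + 17.7) / 5 = 16 s
v_surface = L / t̄ = 63.5 / 16 = 3.969 ft/s
v_mean = 0.82 × 3.969 = 3.254 ft/s
Q = A × v_mean = 155 × 3.254 = 504.4 ft³/s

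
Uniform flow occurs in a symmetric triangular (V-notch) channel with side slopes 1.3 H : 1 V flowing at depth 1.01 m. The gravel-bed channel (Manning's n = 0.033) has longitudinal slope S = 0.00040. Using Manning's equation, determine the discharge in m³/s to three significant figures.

0.437 m³/s

A = z·y² = 1.3×1.01² = 1.326 m²
P = 2y√(1+z²) = 2×1.01×√(1+1.3²) = 3.313 m
R = A/P = 1.326/3.313 = 0.4003 m
Q = (1/n)·A·R^(2/3)·S^(1/2) = (1/0.033) × 1.326 × 0.4003^(2/3) × 0.00040^(1/2) = 0.4365 m³/s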